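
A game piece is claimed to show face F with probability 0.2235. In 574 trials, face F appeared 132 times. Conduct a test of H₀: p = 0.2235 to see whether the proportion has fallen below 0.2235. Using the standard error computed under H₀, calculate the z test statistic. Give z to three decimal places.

p̂ = 132/574 ≈ 0.22997.
Under H₀, SE = √(0.2235·0.7765/574) = √(0.000302348) = 0.01739.
z = (0.22997 − 0.2235)/0.01739 = 0.00647/0.01739 = 0.372.

z = 0.372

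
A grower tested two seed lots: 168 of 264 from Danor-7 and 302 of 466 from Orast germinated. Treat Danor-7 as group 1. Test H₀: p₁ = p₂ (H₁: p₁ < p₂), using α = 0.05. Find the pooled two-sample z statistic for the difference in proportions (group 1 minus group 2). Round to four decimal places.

z = -0.3173

p̂₁ = 168/264 = 0.636364, p̂₂ = 302/466 = 0.648069.
Pooled p̂ = (168+302)/(264+466) = 470/730 = 0.643836.
SE = √(p̂(1−p̂)(1/n₁+1/n₂)) = √(0.643836·0.356164·0.0059338) = √(0.00136069) = 0.036888.
z = (0.636364 − 0.648069)/0.036888 = -0.011705/0.036888 = -0.3173.
p-value = P(Z < -0.317) ≈ 0.3755. With α = 0.05, fail to reject H₀.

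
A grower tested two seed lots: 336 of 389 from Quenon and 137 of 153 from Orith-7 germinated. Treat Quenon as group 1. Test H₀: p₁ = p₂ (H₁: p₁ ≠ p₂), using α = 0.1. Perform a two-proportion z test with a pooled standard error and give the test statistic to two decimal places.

p̂₁ = 336/389 = 0.86375, p̂₂ = 137/153 = 0.89542.
Pooled p̂ = (336+137)/(389+153) = 473/542 = 0.87269.
SE = √(0.111099 × 0.00910664) = 0.03181.
z = (0.86375 − 0.89542)/0.03181 = -0.03167/0.03181 = -1.00.
Two-sided p-value ≈ 2·Φ(−0.996) = 0.3194, so at α = 0.1 we fail to reject H₀.

z = -1.00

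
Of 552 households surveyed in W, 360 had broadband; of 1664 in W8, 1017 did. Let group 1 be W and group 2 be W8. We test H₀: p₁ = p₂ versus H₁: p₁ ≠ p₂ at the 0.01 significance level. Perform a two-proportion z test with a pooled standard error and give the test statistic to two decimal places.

z = 1.72

p̂₁ = 360/552 = 0.6522, p̂₂ = 1017/1664 = 0.6112.
Pooled p̂ = (360+1017)/(552+1664) = 1377/2216 = 0.6214.
SE = √(0.235264 × 0.00241256) = 0.0238.
z = (0.6522 − 0.6112)/0.0238 = 0.0410/0.0238 = 1.72.
Two-sided p-value ≈ 2·Φ(−1.721) = 0.0853. With α = 0.01, fail to reject H₀.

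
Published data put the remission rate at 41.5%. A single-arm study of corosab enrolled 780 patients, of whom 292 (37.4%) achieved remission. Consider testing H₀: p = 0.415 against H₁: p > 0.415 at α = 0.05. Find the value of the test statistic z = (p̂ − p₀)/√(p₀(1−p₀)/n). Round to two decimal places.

z = -2.30

p̂ = 292/780 ≈ 0.37436.
SE = √(p₀(1−p₀)/n) = √(0.24277/780) = 0.01764.
z = (0.37436 − 0.415)/0.01764 = -0.04064/0.01764 = -2.30.
p-value = P(Z > -2.304) ≈ 0.9894. With α = 0.05, fail to reject H₀.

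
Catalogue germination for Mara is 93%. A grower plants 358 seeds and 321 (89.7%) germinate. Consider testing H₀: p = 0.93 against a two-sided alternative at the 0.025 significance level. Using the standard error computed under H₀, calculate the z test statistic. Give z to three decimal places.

z = -2.473

p̂ = 321/358 = 0.896648.
Under H₀, SE = √(0.93·0.07/358) = √(0.000181844) = 0.013485.
z = (0.896648 − 0.93)/0.013485 = -0.033352/0.013485 = -2.473.
Two-sided p-value ≈ 2·Φ(−2.473) = 0.0134. With α = 0.025, reject H₀.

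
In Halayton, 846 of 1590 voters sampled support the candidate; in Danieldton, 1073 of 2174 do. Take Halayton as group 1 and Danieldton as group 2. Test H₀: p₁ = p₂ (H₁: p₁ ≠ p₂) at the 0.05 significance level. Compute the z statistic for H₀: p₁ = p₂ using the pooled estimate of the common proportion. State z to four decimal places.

z = 2.3348

p̂₁ = 846/1590 = 0.532075, p̂₂ = 1073/2174 = 0.493560.
Pooled p̂ = (846+1073)/(1590+2174) = 1919/3764 = 0.509830.
SE = √(p̂(1−p̂)(1/n₁+1/n₂)) = √(0.509830·0.490170·0.00108891) = √(0.000272123) = 0.016496.
z = (0.532075 − 0.493560)/0.016496 = 0.038515/0.016496 = 2.3348.
Two-sided p-value ≈ 2·Φ(−2.335) = 0.0196. With α = 0.05, reject H₀.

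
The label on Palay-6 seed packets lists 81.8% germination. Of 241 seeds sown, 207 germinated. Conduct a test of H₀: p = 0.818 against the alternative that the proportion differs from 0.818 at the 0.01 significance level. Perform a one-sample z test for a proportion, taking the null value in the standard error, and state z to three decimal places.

p̂ = 207/241 = 0.858921.
Standard error under H₀: √(0.818×0.182/241) = 0.024854.
z = (0.858921 − 0.818)/0.024854 = 0.040921/0.024854 = 1.646.
Two-sided p-value ≈ 2·Φ(−1.646) = 0.0997; since p > α = 0.01, fail to reject H₀.

z = 1.646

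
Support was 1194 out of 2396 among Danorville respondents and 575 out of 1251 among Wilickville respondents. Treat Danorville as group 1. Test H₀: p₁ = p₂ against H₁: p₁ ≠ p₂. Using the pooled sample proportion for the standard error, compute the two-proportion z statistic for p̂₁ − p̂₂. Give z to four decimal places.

p̂₁ = 1194/2396 ≈ 0.4983306, p̂₂ = 575/1251 ≈ 0.4596323.
Pooled p̂ = (1194+575)/(2396+1251) = 1769/3647 = 0.4850562.
SE = √(p̂(1−p̂)(1/n₁+1/n₂)) = √(0.4850562·0.5149438·0.00121672) = √(0.000303909) = 0.0174330.
z = (0.4983306 − 0.4596323)/0.0174330 = 0.0386983/0.0174330 = 2.2198.
Two-sided p-value ≈ 2·Φ(−2.220) = 0.0264.

z = 2.2198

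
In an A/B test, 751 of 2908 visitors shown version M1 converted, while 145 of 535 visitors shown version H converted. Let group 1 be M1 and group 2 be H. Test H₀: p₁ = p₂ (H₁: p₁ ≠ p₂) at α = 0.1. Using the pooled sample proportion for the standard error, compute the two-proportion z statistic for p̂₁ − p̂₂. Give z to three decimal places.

p̂₁ = 751/2908 = 0.25825, p̂₂ = 145/535 = 0.27103.
Pooled p̂ = (751+145)/(2908+535) = 896/3443 = 0.26024.
SE = √(p̂(1−p̂)(1/n₁+1/n₂)) = √(0.26024·0.73976·0.00221304) = √(0.000426041) = 0.02064.
z = (0.25825 − 0.27103)/0.02064 = -0.01278/0.02064 = -0.619.
p-value = 2·P(Z > 0.619) ≈ 0.5360, so at α = 0.1 we fail to reject H₀.

z = -0.619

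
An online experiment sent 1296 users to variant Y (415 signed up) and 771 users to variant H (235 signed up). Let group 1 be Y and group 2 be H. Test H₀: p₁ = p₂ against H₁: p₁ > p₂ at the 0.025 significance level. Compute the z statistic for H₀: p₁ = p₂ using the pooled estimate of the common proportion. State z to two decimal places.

z = 0.73

p̂₁ = 415/1296 = 0.3202, p̂₂ = 235/771 = 0.3048.
Pooled p̂ = (415+235)/(1296+771) = 650/2067 = 0.3145.
SE = √(0.215577 × 0.00206862) = 0.0211.
z = (0.3202 − 0.3048)/0.0211 = 0.0154/0.0211 = 0.73.
p-value = P(Z > 0.730) ≈ 0.2327; since p > α = 0.025, fail to reject H₀.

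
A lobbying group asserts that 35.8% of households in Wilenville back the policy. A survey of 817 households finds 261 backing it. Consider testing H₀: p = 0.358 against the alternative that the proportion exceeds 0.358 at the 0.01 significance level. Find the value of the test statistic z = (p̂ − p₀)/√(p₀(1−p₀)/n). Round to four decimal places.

p̂ = 261/817 ≈ 0.319461.
Under H₀, SE = √(0.358·0.642/817) = √(0.000281317) = 0.016773.
z = (0.319461 − 0.358)/0.016773 = -0.038539/0.016773 = -2.2977.
p-value = P(Z > -2.298) ≈ 0.9892; since p > α = 0.01, fail to reject H₀.

z = -2.2977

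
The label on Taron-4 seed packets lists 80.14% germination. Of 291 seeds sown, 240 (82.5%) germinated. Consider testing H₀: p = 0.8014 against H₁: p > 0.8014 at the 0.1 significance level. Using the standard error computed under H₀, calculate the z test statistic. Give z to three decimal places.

p̂ = 240/291 ≈ 0.82474.
Standard error under H₀: √(0.8014×0.1986/291) = 0.02339.
z = (0.82474 − 0.8014)/0.02339 = 0.02334/0.02339 = 0.998.
p-value = P(Z > 0.998) ≈ 0.1591; since p > α = 0.1, fail to reject H₀.

z = 0.998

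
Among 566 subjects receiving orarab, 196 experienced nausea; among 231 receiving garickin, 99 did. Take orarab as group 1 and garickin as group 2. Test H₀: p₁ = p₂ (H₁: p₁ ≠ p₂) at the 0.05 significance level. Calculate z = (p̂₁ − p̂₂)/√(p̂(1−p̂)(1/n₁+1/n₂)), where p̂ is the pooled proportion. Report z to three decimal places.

z = -2.183

p̂₁ = 196/566 = 0.346290, p̂₂ = 99/231 = 0.428571.
Pooled p̂ = (196+99)/(566+231) = 295/797 = 0.370138.
SE = √(0.233136 × 0.00609579) = 0.037698.
z = (0.346290 − 0.428571)/0.037698 = -0.082281/0.037698 = -2.183.
p-value = 2·P(Z > 2.183) ≈ 0.0291; since p < α = 0.05, reject H₀.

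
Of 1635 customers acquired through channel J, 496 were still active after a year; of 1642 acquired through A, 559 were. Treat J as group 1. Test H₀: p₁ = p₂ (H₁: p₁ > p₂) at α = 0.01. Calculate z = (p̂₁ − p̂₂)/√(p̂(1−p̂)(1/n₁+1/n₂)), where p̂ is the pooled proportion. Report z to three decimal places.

z = -2.271

p̂₁ = 496/1635 = 0.303364, p̂₂ = 559/1642 = 0.340438.
Pooled p̂ = (496+559)/(1635+1642) = 1055/3277 = 0.321941.
SE = √(0.218295 × 0.00122063) = 0.016324.
z = (0.303364 − 0.340438)/0.016324 = -0.037074/0.016324 = -2.271.
p-value = P(Z > -2.271) ≈ 0.9884, so at α = 0.01 we fail to reject H₀.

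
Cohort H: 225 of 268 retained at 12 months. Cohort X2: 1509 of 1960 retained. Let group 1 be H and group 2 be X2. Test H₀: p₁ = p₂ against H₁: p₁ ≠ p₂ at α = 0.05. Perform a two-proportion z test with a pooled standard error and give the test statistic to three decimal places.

z = 2.575

p̂₁ = 225/268 = 0.83955, p̂₂ = 1509/1960 = 0.76990.
Pooled p̂ = (225+1509)/(268+1960) = 1734/2228 = 0.77828.
SE = √(0.172562 × 0.00424155) = 0.02705.
z = (0.83955 − 0.76990)/0.02705 = 0.06965/0.02705 = 2.575.
Two-sided p-value ≈ 2·Φ(−2.575) = 0.0100; since p < α = 0.05, reject H₀.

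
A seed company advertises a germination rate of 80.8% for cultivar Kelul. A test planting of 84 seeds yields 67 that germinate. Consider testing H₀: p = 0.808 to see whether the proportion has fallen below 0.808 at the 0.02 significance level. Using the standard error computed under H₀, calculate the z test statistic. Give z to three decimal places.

p̂ = 67/84 = 0.79762.
Under H₀, SE = √(0.808·0.192/84) = √(0.00184686) = 0.04298.
z = (0.79762 − 0.808)/0.04298 = -0.01038/0.04298 = -0.242.
p-value = P(Z < -0.242) ≈ 0.4046, so at α = 0.02 we fail to reject H₀.

z = -0.242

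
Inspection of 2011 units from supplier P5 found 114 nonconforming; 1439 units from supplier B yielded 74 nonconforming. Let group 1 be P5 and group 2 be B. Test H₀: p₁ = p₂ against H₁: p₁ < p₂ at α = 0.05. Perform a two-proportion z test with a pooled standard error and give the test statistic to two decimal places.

p̂₁ = 114/2011 = 0.05669, p̂₂ = 74/1439 = 0.05142.
Pooled p̂ = (114+74)/(2011+1439) = 188/3450 = 0.05449.
SE = √(p̂(1−p̂)(1/n₁+1/n₂)) = √(0.05449·0.94551·0.00119219) = √(6.14257e-05) = 0.00784.
z = (0.05669 − 0.05142)/0.00784 = 0.00527/0.00784 = 0.67.
p-value = P(Z < 0.672) ≈ 0.7491. With α = 0.05, fail to reject H₀.

z = 0.67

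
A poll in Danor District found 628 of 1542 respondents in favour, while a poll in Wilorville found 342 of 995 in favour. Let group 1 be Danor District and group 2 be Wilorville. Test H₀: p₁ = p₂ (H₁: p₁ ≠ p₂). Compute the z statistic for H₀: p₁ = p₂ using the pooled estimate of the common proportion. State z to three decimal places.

z = 3.216

p̂₁ = 628/1542 ≈ 0.40726, p̂₂ = 342/995 ≈ 0.34372.
Pooled p̂ = (628+342)/(1542+995) = 970/2537 = 0.38234.
SE = √(p̂(1−p̂)(1/n₁+1/n₂)) = √(0.38234·0.61766·0.00165353) = √(0.000390493) = 0.01976.
z = (0.40726 − 0.34372)/0.01976 = 0.06354/0.01976 = 3.216.
p-value = 2·P(Z > 3.216) ≈ 0.0013.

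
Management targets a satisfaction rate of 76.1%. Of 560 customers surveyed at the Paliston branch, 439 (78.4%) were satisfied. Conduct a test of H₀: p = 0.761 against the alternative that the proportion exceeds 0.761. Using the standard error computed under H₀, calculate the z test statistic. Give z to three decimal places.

p̂ = 439/560 ≈ 0.78393.
SE = √(p₀(1−p₀)/n) = √(0.18188/560) = 0.01802.
z = (0.78393 − 0.761)/0.01802 = 0.02293/0.01802 = 1.272.
p-value = P(Z > 1.272) ≈ 0.1016.

z = 1.272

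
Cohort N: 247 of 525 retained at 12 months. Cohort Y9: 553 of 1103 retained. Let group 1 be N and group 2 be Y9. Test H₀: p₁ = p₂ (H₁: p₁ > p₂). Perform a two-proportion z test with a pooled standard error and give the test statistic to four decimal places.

p̂₁ = 247/525 = 0.470476, p̂₂ = 553/1103 = 0.501360.
Pooled p̂ = (247+553)/(525+1103) = 800/1628 = 0.491400.
SE = √(0.249926 × 0.00281138) = 0.026507.
z = (0.470476 − 0.501360)/0.026507 = -0.030884/0.026507 = -1.1651.

z = -1.1651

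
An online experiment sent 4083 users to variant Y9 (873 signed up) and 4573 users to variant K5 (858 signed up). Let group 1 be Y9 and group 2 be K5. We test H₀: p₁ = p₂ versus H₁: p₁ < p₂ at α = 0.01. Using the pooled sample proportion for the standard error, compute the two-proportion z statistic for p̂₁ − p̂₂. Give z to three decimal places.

p̂₁ = 873/4083 ≈ 0.213813, p̂₂ = 858/4573 ≈ 0.187623.
Pooled p̂ = (873+858)/(4083+4573) = 1731/8656 = 0.199977.
SE = √(0.159986 × 0.000463593) = 0.008612.
z = (0.213813 − 0.187623)/0.008612 = 0.026190/0.008612 = 3.041.
p-value = P(Z < 3.041) ≈ 0.9988. With α = 0.01, fail to reject H₀.

z = 3.041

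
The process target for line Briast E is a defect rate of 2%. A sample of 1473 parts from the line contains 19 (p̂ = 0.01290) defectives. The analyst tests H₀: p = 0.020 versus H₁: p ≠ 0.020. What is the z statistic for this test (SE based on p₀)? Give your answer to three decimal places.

p̂ = 19/1473 = 0.012899.
Under H₀, SE = √(0.02·0.98/1473) = √(1.33062e-05) = 0.003648.
z = (0.012899 − 0.02)/0.003648 = -0.007101/0.003648 = -1.947.
Two-sided p-value ≈ 2·Φ(−1.947) = 0.0516.

z = -1.947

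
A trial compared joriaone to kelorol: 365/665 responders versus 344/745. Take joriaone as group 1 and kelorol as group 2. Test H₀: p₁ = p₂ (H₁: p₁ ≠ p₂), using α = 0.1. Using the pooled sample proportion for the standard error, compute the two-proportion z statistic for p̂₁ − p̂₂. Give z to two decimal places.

z = 3.27

p̂₁ = 365/665 ≈ 0.5489, p̂₂ = 344/745 ≈ 0.4617.
Pooled p̂ = (365+344)/(665+745) = 709/1410 = 0.5028.
SE = √(0.249992 × 0.00284604) = 0.0267.
z = (0.5489 − 0.4617)/0.0267 = 0.0872/0.0267 = 3.27.
p-value = 2·P(Z > 3.266) ≈ 0.0011. With α = 0.1, reject H₀.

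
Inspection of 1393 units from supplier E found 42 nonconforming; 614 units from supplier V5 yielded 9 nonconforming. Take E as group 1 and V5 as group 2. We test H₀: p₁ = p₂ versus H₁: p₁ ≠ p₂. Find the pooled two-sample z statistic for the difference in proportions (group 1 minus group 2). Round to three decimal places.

z = 2.032

p̂₁ = 42/1393 = 0.030151, p̂₂ = 9/614 = 0.014658.
Pooled p̂ = (42+9)/(1393+614) = 51/2007 = 0.025411.
SE = √(p̂(1−p̂)(1/n₁+1/n₂)) = √(0.025411·0.974589·0.00234654) = √(5.81128e-05) = 0.007623.
z = (0.030151 − 0.014658)/0.007623 = 0.015493/0.007623 = 2.032.
p-value = 2·P(Z > 2.032) ≈ 0.0421.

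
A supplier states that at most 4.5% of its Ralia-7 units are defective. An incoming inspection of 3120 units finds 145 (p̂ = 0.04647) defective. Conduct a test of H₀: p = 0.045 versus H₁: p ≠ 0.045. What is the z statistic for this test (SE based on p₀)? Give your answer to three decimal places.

z = 0.397

p̂ = 145/3120 = 0.046474.
Under H₀, SE = √(0.045·0.955/3120) = √(1.3774e-05) = 0.003711.
z = (0.046474 − 0.045)/0.003711 = 0.001474/0.003711 = 0.397.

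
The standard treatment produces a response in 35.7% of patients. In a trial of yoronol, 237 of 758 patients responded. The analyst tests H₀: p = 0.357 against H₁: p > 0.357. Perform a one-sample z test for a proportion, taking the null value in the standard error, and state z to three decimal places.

p̂ = 237/758 ≈ 0.31266.
SE = √(p₀(1−p₀)/n) = √(0.22955/758) = 0.01740.
z = (0.31266 − 0.357)/0.01740 = -0.04434/0.01740 = -2.548.
p-value = P(Z > -2.548) ≈ 0.9946.

z = -2.548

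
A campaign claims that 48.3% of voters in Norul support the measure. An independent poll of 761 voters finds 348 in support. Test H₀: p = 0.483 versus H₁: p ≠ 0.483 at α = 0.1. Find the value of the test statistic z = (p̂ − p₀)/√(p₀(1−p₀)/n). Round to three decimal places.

z = -1.419

p̂ = 348/761 ≈ 0.457293.
SE = √(p₀(1−p₀)/n) = √(0.24971/761) = 0.018115.
z = (0.457293 − 0.483)/0.018115 = -0.025707/0.018115 = -1.419.
p-value = 2·P(Z > 1.419) ≈ 0.1559; since p > α = 0.1, fail to reject H₀.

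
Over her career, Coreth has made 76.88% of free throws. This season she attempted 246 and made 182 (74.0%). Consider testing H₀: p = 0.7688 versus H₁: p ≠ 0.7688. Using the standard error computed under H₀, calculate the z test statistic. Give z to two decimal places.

p̂ = 182/246 = 0.7398.
Standard error under H₀: √(0.7688×0.2312/246) = 0.0269.
z = (0.7398 − 0.7688)/0.0269 = -0.0290/0.0269 = -1.08.

z = -1.08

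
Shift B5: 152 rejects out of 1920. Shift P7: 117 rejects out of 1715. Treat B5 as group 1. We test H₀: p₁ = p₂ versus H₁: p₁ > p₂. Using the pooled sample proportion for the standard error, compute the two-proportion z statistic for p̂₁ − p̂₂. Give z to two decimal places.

p̂₁ = 152/1920 = 0.0792, p̂₂ = 117/1715 = 0.0682.
Pooled p̂ = (152+117)/(1920+1715) = 269/3635 = 0.0740.
SE = √(p̂(1−p̂)(1/n₁+1/n₂)) = √(0.0740·0.9260·0.00110392) = √(7.56479e-05) = 0.0087.
z = (0.0792 − 0.0682)/0.0087 = 0.0110/0.0087 = 1.26.
p-value = P(Z > 1.258) ≈ 0.1041.

z = 1.26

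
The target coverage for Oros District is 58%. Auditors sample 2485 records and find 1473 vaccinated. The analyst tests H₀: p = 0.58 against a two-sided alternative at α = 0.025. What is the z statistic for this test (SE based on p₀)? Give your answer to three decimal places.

p̂ = 1473/2485 ≈ 0.592757.
SE = √(p₀(1−p₀)/n) = √(0.2436/2485) = 0.009901.
z = (0.592757 − 0.58)/0.009901 = 0.012757/0.009901 = 1.288.
Two-sided p-value ≈ 2·Φ(−1.288) = 0.1976. With α = 0.025, fail to reject H₀.

z = 1.288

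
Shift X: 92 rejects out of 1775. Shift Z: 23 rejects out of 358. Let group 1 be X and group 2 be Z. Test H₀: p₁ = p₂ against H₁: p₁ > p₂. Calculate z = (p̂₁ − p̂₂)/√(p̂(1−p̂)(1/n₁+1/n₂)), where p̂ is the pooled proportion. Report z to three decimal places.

z = -0.949

p̂₁ = 92/1775 = 0.051831, p̂₂ = 23/358 = 0.064246.
Pooled p̂ = (92+23)/(1775+358) = 115/2133 = 0.053915.
SE = √(0.0510079 × 0.00335668) = 0.013085.
z = (0.051831 − 0.064246)/0.013085 = -0.012415/0.013085 = -0.949.
p-value = P(Z > -0.949) ≈ 0.8286.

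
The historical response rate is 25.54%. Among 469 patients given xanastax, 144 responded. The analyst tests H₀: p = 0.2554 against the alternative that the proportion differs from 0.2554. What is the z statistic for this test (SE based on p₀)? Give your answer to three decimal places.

p̂ = 144/469 = 0.30704.
SE = √(p₀(1−p₀)/n) = √(0.19017/469) = 0.02014.
z = (0.30704 − 0.2554)/0.02014 = 0.05164/0.02014 = 2.564.
Two-sided p-value ≈ 2·Φ(−2.564) = 0.0103.

z = 2.564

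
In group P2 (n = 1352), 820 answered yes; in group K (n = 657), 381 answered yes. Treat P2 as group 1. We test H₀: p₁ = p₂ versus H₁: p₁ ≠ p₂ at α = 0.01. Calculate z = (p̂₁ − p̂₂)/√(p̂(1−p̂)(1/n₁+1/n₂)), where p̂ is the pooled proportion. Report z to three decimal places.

p̂₁ = 820/1352 ≈ 0.60651, p̂₂ = 381/657 ≈ 0.57991.
Pooled p̂ = (820+381)/(1352+657) = 1201/2009 = 0.59781.
SE = √(p̂(1−p̂)(1/n₁+1/n₂)) = √(0.59781·0.40219·0.00226171) = √(0.000543791) = 0.02332.
z = (0.60651 − 0.57991)/0.02332 = 0.02660/0.02332 = 1.141.
p-value = 2·P(Z > 1.141) ≈ 0.2540; since p > α = 0.01, fail to reject H₀.

z = 1.141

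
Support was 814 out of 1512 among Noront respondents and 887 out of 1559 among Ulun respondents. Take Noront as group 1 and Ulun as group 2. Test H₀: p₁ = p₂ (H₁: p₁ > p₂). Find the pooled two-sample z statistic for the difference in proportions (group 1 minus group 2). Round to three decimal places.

p̂₁ = 814/1512 = 0.53836, p̂₂ = 887/1559 = 0.56895.
Pooled p̂ = (814+887)/(1512+1559) = 1701/3071 = 0.55389.
SE = √(0.247096 × 0.00130281) = 0.01794.
z = (0.53836 − 0.56895)/0.01794 = -0.03059/0.01794 = -1.705.

z = -1.705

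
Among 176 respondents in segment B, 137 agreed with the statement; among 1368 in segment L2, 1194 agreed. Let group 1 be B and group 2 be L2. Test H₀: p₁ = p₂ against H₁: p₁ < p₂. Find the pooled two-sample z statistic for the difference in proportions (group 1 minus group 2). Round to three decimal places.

p̂₁ = 137/176 = 0.77841, p̂₂ = 1194/1368 = 0.87281.
Pooled p̂ = (137+1194)/(176+1368) = 1331/1544 = 0.86205.
SE = √(0.118922 × 0.00641281) = 0.02762.
z = (0.77841 − 0.87281)/0.02762 = -0.09440/0.02762 = -3.418.
p-value = P(Z < -3.418) ≈ 0.0003.

z = -3.418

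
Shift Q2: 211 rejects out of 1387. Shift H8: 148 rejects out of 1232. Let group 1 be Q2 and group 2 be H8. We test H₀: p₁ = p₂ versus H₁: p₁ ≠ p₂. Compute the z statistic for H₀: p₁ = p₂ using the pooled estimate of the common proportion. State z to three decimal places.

z = 2.376

p̂₁ = 211/1387 = 0.152127, p̂₂ = 148/1232 = 0.120130.
Pooled p̂ = (211+148)/(1387+1232) = 359/2619 = 0.137075.
SE = √(0.118286 × 0.00153267) = 0.013464.
z = (0.152127 − 0.120130)/0.013464 = 0.031997/0.013464 = 2.376.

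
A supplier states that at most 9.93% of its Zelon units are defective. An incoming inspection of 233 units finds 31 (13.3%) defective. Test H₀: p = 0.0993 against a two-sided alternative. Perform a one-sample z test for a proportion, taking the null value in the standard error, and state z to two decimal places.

p̂ = 31/233 = 0.1330.
Standard error under H₀: √(0.0993×0.9007/233) = 0.0196.
z = (0.1330 − 0.0993)/0.0196 = 0.0337/0.0196 = 1.72.

z = 1.72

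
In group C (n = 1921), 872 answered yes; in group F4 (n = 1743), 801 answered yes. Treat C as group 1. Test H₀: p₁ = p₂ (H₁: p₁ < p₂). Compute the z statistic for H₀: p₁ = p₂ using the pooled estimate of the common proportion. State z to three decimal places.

z = -0.341

p̂₁ = 872/1921 ≈ 0.45393, p̂₂ = 801/1743 ≈ 0.45955.
Pooled p̂ = (872+801)/(1921+1743) = 1673/3664 = 0.45660.
SE = √(0.248117 × 0.00109429) = 0.01648.
z = (0.45393 − 0.45955)/0.01648 = -0.00562/0.01648 = -0.341.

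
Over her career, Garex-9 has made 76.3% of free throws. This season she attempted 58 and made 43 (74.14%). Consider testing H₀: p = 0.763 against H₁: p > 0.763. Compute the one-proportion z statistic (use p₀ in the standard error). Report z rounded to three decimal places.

z = -0.387

p̂ = 43/58 = 0.74138.
Under H₀, SE = √(0.763·0.237/58) = √(0.00311778) = 0.05584.
z = (0.74138 − 0.763)/0.05584 = -0.02162/0.05584 = -0.387.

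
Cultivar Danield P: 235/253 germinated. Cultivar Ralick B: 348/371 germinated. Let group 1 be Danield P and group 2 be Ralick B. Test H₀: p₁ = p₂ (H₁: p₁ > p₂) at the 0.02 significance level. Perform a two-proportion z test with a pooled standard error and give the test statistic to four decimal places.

z = -0.4530

p̂₁ = 235/253 ≈ 0.928854, p̂₂ = 348/371 ≈ 0.938005.
Pooled p̂ = (235+348)/(253+371) = 583/624 = 0.934295.
SE = √(0.061388 × 0.00664799) = 0.020202.
z = (0.928854 − 0.938005)/0.020202 = -0.009151/0.020202 = -0.4530.
p-value = P(Z > -0.453) ≈ 0.6747, so at α = 0.02 we fail to reject H₀.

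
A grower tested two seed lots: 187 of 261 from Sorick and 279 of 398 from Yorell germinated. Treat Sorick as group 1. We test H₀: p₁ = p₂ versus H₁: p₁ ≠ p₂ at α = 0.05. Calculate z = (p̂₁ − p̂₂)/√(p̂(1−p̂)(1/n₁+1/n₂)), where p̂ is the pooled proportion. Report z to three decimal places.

z = 0.427

p̂₁ = 187/261 = 0.71648, p̂₂ = 279/398 = 0.70101.
Pooled p̂ = (187+279)/(261+398) = 466/659 = 0.70713.
SE = √(0.207096 × 0.00634398) = 0.03625.
z = (0.71648 − 0.70101)/0.03625 = 0.01547/0.03625 = 0.427.
Two-sided p-value ≈ 2·Φ(−0.427) = 0.6695; since p > α = 0.05, fail to reject H₀.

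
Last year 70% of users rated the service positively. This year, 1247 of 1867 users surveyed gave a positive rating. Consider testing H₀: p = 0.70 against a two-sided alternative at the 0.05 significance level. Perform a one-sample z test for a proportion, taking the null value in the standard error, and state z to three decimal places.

z = -3.025

p̂ = 1247/1867 ≈ 0.667916.
Standard error under H₀: √(0.7×0.3/1867) = 0.010606.
z = (0.667916 − 0.7)/0.010606 = -0.032084/0.010606 = -3.025.
Two-sided p-value ≈ 2·Φ(−3.025) = 0.0025, so at α = 0.05 we reject H₀.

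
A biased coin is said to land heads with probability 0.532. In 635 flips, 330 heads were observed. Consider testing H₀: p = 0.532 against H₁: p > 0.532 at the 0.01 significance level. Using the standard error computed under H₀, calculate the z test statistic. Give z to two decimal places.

z = -0.62

p̂ = 330/635 ≈ 0.5197.
Under H₀, SE = √(0.532·0.468/635) = √(0.000392088) = 0.0198.
z = (0.5197 − 0.532)/0.0198 = -0.0123/0.0198 = -0.62.
p-value = P(Z > -0.622) ≈ 0.7330; since p > α = 0.01, fail to reject H₀.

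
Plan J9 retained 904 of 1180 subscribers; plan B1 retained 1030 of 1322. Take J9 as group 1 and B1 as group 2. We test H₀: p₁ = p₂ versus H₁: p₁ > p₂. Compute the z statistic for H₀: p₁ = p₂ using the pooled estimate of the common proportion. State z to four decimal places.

z = -0.7761

p̂₁ = 904/1180 ≈ 0.766102, p̂₂ = 1030/1322 ≈ 0.779123.
Pooled p̂ = (904+1030)/(1180+1322) = 1934/2502 = 0.772982.
SE = √(0.175481 × 0.00160389) = 0.016777.
z = (0.766102 − 0.779123)/0.016777 = -0.013021/0.016777 = -0.7761.
p-value = P(Z > -0.776) ≈ 0.7812.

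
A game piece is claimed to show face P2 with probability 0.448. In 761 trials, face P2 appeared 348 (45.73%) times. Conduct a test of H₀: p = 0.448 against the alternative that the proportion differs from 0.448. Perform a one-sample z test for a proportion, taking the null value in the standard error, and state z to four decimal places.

z = 0.5155

p̂ = 348/761 = 0.457293.
SE = √(p₀(1−p₀)/n) = √(0.2473/761) = 0.018027.
z = (0.457293 − 0.448)/0.018027 = 0.009293/0.018027 = 0.5155.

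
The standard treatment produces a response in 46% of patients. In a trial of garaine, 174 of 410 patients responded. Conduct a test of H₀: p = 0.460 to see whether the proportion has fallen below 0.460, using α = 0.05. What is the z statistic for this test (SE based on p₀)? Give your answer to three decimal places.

z = -1.447

p̂ = 174/410 ≈ 0.42439.
Under H₀, SE = √(0.46·0.54/410) = √(0.000605854) = 0.02461.
z = (0.42439 − 0.46)/0.02461 = -0.03561/0.02461 = -1.447.
p-value = P(Z < -1.447) ≈ 0.0740; since p > α = 0.05, fail to reject H₀.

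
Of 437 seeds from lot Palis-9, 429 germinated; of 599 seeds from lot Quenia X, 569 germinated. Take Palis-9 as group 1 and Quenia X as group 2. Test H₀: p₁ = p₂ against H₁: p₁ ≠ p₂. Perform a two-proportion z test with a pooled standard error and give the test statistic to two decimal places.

z = 2.69

p̂₁ = 429/437 = 0.9817, p̂₂ = 569/599 = 0.9499.
Pooled p̂ = (429+569)/(437+599) = 998/1036 = 0.9633.
SE = √(p̂(1−p̂)(1/n₁+1/n₂)) = √(0.9633·0.0367·0.00395778) = √(0.000139845) = 0.0118.
z = (0.9817 − 0.9499)/0.0118 = 0.0318/0.0118 = 2.69.
p-value = 2·P(Z > 2.687) ≈ 0.0072.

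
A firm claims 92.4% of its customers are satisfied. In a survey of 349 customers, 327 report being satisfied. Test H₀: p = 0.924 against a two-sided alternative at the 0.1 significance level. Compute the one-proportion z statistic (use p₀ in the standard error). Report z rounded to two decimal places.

z = 0.91

p̂ = 327/349 = 0.93696.
Under H₀, SE = √(0.924·0.076/349) = √(0.000201215) = 0.01419.
z = (0.93696 − 0.924)/0.01419 = 0.01296/0.01419 = 0.91.
Two-sided p-value ≈ 2·Φ(−0.914) = 0.3608, so at α = 0.1 we fail to reject H₀.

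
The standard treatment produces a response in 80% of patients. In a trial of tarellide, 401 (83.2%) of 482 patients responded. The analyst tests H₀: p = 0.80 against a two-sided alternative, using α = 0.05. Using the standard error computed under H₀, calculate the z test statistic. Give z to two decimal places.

z = 1.75

p̂ = 401/482 ≈ 0.83195.
Standard error under H₀: √(0.8×0.2/482) = 0.01822.
z = (0.83195 − 0.8)/0.01822 = 0.03195/0.01822 = 1.75.
Two-sided p-value ≈ 2·Φ(−1.754) = 0.0795; since p > α = 0.05, fail to reject H₀.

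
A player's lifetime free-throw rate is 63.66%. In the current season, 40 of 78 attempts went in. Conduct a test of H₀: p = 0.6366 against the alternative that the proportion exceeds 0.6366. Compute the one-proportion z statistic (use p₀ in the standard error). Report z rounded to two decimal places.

z = -2.27

p̂ = 40/78 = 0.5128.
Standard error under H₀: √(0.6366×0.3634/78) = 0.0545.
z = (0.5128 − 0.6366)/0.0545 = -0.1238/0.0545 = -2.27.
p-value = P(Z > -2.273) ≈ 0.9885.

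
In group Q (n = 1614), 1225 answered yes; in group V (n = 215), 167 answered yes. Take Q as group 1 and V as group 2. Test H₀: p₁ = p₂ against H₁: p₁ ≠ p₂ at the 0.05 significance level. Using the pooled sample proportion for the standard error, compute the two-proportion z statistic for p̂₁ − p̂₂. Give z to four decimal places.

p̂₁ = 1225/1614 = 0.758984, p̂₂ = 167/215 = 0.776744.
Pooled p̂ = (1225+167)/(1614+215) = 1392/1829 = 0.761072.
SE = √(p̂(1−p̂)(1/n₁+1/n₂)) = √(0.761072·0.238928·0.00527074) = √(0.00095844) = 0.030959.
z = (0.758984 − 0.776744)/0.030959 = -0.017760/0.030959 = -0.5737.
p-value = 2·P(Z > 0.574) ≈ 0.5662; since p > α = 0.05, fail to reject H₀.

z = -0.5737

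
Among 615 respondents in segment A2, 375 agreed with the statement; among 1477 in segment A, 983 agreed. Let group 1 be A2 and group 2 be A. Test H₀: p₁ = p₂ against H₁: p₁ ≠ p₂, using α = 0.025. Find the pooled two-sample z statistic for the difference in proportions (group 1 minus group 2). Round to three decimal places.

z = -2.436

p̂₁ = 375/615 = 0.60976, p̂₂ = 983/1477 = 0.66554.
Pooled p̂ = (375+983)/(615+1477) = 1358/2092 = 0.64914.
SE = √(0.227757 × 0.00230306) = 0.02290.
z = (0.60976 − 0.66554)/0.02290 = -0.05578/0.02290 = -2.436.
Two-sided p-value ≈ 2·Φ(−2.436) = 0.0149, so at α = 0.025 we reject H₀.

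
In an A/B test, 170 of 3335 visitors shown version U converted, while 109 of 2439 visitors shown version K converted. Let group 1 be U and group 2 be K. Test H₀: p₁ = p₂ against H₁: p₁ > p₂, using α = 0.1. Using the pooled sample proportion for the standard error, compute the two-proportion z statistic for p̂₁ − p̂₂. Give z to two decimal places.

p̂₁ = 170/3335 = 0.05097, p̂₂ = 109/2439 = 0.04469.
Pooled p̂ = (170+109)/(3335+2439) = 279/5774 = 0.04832.
SE = √(p̂(1−p̂)(1/n₁+1/n₂)) = √(0.04832·0.95168·0.000709854) = √(3.26428e-05) = 0.00571.
z = (0.05097 − 0.04469)/0.00571 = 0.00628/0.00571 = 1.10.
p-value = P(Z > 1.100) ≈ 0.1357; since p > α = 0.1, fail to reject H₀.

z = 1.10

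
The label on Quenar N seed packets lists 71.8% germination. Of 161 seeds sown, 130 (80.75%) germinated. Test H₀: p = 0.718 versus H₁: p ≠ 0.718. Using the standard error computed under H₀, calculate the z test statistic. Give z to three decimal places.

p̂ = 130/161 ≈ 0.807453.
Under H₀, SE = √(0.718·0.282/161) = √(0.00125761) = 0.035463.
z = (0.807453 − 0.718)/0.035463 = 0.089453/0.035463 = 2.522.

z = 2.522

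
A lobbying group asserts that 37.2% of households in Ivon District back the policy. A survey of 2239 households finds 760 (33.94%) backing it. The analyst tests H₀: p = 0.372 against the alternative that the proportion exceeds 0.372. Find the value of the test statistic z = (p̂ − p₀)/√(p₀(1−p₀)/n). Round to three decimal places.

z = -3.188

p̂ = 760/2239 ≈ 0.339437.
SE = √(p₀(1−p₀)/n) = √(0.23362/2239) = 0.010215.
z = (0.339437 − 0.372)/0.010215 = -0.032563/0.010215 = -3.188.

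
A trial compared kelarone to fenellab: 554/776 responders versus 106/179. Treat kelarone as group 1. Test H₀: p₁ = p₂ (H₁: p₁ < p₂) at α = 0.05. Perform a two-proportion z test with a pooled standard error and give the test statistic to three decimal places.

p̂₁ = 554/776 = 0.71392, p̂₂ = 106/179 = 0.59218.
Pooled p̂ = (554+106)/(776+179) = 660/955 = 0.69110.
SE = √(p̂(1−p̂)(1/n₁+1/n₂)) = √(0.69110·0.30890·0.00687525) = √(0.00146774) = 0.03831.
z = (0.71392 − 0.59218)/0.03831 = 0.12174/0.03831 = 3.178.
p-value = P(Z < 3.178) ≈ 0.9993; since p > α = 0.05, fail to reject H₀.

z = 3.178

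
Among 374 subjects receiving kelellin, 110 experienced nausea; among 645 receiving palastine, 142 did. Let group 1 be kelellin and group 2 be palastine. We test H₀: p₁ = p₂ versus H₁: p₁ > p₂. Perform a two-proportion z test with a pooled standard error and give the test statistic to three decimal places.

z = 2.638

p̂₁ = 110/374 ≈ 0.29412, p̂₂ = 142/645 ≈ 0.22016.
Pooled p̂ = (110+142)/(374+645) = 252/1019 = 0.24730.
SE = √(p̂(1−p̂)(1/n₁+1/n₂)) = √(0.24730·0.75270·0.00422418) = √(0.000786304) = 0.02804.
z = (0.29412 − 0.22016)/0.02804 = 0.07396/0.02804 = 2.638.
p-value = P(Z > 2.638) ≈ 0.0042.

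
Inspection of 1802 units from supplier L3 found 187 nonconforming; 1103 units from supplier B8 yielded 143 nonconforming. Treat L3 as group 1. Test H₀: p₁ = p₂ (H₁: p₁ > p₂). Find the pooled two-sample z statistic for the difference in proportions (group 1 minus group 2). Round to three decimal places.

z = -2.133

p̂₁ = 187/1802 = 0.103774, p̂₂ = 143/1103 = 0.129646.
Pooled p̂ = (187+143)/(1802+1103) = 330/2905 = 0.113597.
SE = √(p̂(1−p̂)(1/n₁+1/n₂)) = √(0.113597·0.886403·0.00146156) = √(0.000147168) = 0.012131.
z = (0.103774 − 0.129646)/0.012131 = -0.025872/0.012131 = -2.133.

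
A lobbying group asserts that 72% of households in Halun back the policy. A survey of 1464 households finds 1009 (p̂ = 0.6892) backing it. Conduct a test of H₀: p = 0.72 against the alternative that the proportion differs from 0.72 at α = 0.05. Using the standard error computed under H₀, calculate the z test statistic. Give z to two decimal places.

z = -2.62

p̂ = 1009/1464 = 0.68921.
Standard error under H₀: √(0.72×0.28/1464) = 0.01173.
z = (0.68921 − 0.72)/0.01173 = -0.03079/0.01173 = -2.62.
Two-sided p-value ≈ 2·Φ(−2.624) = 0.0087; since p < α = 0.05, reject H₀.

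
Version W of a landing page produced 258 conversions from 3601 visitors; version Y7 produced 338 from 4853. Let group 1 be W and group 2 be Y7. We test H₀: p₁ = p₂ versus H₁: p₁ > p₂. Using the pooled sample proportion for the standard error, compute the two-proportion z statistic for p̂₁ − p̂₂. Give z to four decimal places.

p̂₁ = 258/3601 ≈ 0.071647, p̂₂ = 338/4853 ≈ 0.069648.
Pooled p̂ = (258+338)/(3601+4853) = 596/8454 = 0.070499.
SE = √(p̂(1−p̂)(1/n₁+1/n₂)) = √(0.070499·0.929501·0.000483759) = √(3.17002e-05) = 0.005630.
z = (0.071647 − 0.069648)/0.005630 = 0.001999/0.005630 = 0.3551.
p-value = P(Z > 0.355) ≈ 0.3613.

z = 0.3551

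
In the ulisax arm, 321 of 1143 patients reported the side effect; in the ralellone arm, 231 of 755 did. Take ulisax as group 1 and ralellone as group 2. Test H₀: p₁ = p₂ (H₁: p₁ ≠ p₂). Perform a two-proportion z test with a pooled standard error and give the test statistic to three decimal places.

p̂₁ = 321/1143 = 0.28084, p̂₂ = 231/755 = 0.30596.
Pooled p̂ = (321+231)/(1143+755) = 552/1898 = 0.29083.
SE = √(0.206249 × 0.00219939) = 0.02130.
z = (0.28084 − 0.30596)/0.02130 = -0.02512/0.02130 = -1.179.
p-value = 2·P(Z > 1.179) ≈ 0.2382.

z = -1.179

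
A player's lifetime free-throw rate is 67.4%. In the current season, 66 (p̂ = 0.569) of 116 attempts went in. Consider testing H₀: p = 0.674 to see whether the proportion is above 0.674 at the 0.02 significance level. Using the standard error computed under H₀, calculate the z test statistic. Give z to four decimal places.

z = -2.4134

p̂ = 66/116 ≈ 0.568966.
SE = √(p₀(1−p₀)/n) = √(0.21972/116) = 0.043522.
z = (0.568966 − 0.674)/0.043522 = -0.105034/0.043522 = -2.4134.
p-value = P(Z > -2.413) ≈ 0.9921, so at α = 0.02 we fail to reject H₀.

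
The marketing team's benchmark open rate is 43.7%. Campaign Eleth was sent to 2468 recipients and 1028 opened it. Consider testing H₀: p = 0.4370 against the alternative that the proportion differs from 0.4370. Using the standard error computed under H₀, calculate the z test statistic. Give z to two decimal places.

p̂ = 1028/2468 = 0.4165.
Under H₀, SE = √(0.437·0.563/2468) = √(9.96884e-05) = 0.0100.
z = (0.4165 − 0.437)/0.0100 = -0.0205/0.0100 = -2.05.
Two-sided p-value ≈ 2·Φ(−2.050) = 0.0404.

z = -2.05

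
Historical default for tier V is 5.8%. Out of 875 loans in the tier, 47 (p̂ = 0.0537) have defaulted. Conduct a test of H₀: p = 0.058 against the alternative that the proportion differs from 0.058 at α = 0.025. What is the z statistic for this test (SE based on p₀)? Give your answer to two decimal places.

z = -0.54

p̂ = 47/875 = 0.0537.
Standard error under H₀: √(0.058×0.942/875) = 0.0079.
z = (0.0537 − 0.058)/0.0079 = -0.0043/0.0079 = -0.54.
Two-sided p-value ≈ 2·Φ(−0.542) = 0.5876, so at α = 0.025 we fail to reject H₀.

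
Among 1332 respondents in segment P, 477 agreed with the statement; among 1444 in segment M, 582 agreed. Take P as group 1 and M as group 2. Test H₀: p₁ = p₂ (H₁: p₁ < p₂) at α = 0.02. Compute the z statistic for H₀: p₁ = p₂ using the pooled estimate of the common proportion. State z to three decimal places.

z = -2.435

p̂₁ = 477/1332 = 0.358108, p̂₂ = 582/1444 = 0.403047.
Pooled p̂ = (477+582)/(1332+1444) = 1059/2776 = 0.381484.
SE = √(p̂(1−p̂)(1/n₁+1/n₂)) = √(0.381484·0.618516·0.00144327) = √(0.000340546) = 0.018454.
z = (0.358108 − 0.403047)/0.018454 = -0.044939/0.018454 = -2.435.
p-value = P(Z < -2.435) ≈ 0.0074; since p < α = 0.02, reject H₀.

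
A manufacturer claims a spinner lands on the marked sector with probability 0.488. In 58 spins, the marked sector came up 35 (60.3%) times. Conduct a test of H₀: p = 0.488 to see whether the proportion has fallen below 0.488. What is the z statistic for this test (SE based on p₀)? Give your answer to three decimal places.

p̂ = 35/58 ≈ 0.60345.
Under H₀, SE = √(0.488·0.512/58) = √(0.00430786) = 0.06563.
z = (0.60345 − 0.488)/0.06563 = 0.11545/0.06563 = 1.759.

z = 1.759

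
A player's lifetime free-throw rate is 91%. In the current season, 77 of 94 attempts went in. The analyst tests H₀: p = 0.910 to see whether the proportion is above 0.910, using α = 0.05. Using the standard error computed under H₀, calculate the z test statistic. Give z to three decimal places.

z = -3.078

p̂ = 77/94 ≈ 0.81915.
Standard error under H₀: √(0.91×0.09/94) = 0.02952.
z = (0.81915 − 0.91)/0.02952 = -0.09085/0.02952 = -3.078.
p-value = P(Z > -3.078) ≈ 0.9990, so at α = 0.05 we fail to reject H₀.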